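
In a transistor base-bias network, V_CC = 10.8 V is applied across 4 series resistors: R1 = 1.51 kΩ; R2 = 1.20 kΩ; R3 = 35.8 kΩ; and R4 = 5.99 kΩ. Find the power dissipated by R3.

ΣR = 44.50 kΩ → I = 10.8/44.50 = 0.2427 mA.
P = I²R = 0.05890 × 35.8 = 2.109 mW.

P ≈ 2.11 mW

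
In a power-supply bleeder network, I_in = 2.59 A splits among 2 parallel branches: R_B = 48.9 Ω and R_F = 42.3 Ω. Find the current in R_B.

Two-branch current divider: I_k = I_in · R_other/(R_1 + R_2).
I(R_B) = 2.59 × 42.3/(48.9 + 42.3) = 2.59 × 0.4638 = 1.201 A.

I ≈ 1.20 A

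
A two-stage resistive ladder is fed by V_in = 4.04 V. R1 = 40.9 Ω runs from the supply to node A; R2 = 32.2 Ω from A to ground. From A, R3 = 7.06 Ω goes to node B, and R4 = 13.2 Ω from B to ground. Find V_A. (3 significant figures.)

The second stage (R3 + R4 = 20.26 Ω) loads node A in parallel with R2.
Effective lower resistance at A: R2 ‖ 20.26 = 12.44 Ω.
First divider: V_A = V_in · 12.44/(40.9 + 12.44) = 0.9420 V.

V_A ≈ 0.942 V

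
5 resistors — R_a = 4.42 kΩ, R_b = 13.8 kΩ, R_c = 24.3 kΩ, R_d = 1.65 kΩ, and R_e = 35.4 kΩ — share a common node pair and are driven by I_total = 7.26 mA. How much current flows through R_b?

I ≈ 0.540 mA

Conductances: ΣG = 1/4.42 + 1/13.8 + 1/24.3 + 1/1.65 + 1/35.4 = 0.9742 (1/kΩ).
R_b takes the fraction G_k/ΣG = 0.07246/0.9742 = 0.07439, so I = 7.26 × 0.07439 = 0.5400 mA.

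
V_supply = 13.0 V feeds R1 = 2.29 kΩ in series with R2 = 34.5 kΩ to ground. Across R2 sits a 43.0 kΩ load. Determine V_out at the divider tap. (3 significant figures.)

First combine the lower leg with the load: R2 ‖ R_L = 19.14 kΩ.
Voltage divider with the loaded lower leg: V_out = 13.0 × 19.14/(2.29 + 19.14) = 13.0 × 0.8932 = 11.61 V.
(Unloaded it would be 12.2 V; the load pulls it down.)

V_out ≈ 11.6 V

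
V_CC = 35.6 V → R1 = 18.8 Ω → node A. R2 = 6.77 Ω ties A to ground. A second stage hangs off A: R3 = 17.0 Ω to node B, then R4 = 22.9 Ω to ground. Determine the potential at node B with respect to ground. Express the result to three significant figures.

Looking into the second stage from A: R3 + R4 = 39.90 Ω appears in parallel with R2.
R2 ‖ (R3+R4) = 5.788 Ω.
So V_A = 35.6 × 0.2354 = 8.380 V.
Stage 2 is unloaded, so V_B = V_A · R4/(R3+R4) = 8.380 × 22.9/39.90 = 4.810 V.

V_B ≈ 4.81 V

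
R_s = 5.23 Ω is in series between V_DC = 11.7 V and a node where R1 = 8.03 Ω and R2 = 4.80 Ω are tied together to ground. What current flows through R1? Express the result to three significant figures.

Equivalent of the parallel group: R_p = 3.004 Ω.
Node voltage V_A = V_DC · R_p/(R_s + R_p) = 11.7 × 0.3648 = 4.269 V.
Branch current I = V_A/R1 = 4.269/8.03 = 0.5316 A.

I ≈ 0.532 A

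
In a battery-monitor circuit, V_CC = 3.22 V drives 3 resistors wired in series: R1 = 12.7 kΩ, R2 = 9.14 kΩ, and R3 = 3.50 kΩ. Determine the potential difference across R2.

ΣR = 12.7 + 9.14 + 3.50 = 25.34 kΩ.
V = V_CC · R/ΣR = 3.22 × 0.3607 = 1.161 V.

V ≈ 1.16 V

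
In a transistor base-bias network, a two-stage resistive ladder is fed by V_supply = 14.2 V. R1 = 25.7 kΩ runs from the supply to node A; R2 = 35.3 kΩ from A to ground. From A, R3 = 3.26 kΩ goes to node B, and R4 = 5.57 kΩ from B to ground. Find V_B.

V_B ≈ 1.93 V

Looking into the second stage from A: R3 + R4 = 8.830 kΩ appears in parallel with R2.
R2 ‖ (R3+R4) = 7.063 kΩ.
So V_A = 14.2 × 0.2156 = 3.061 V.
Then the unloaded second divider: V_B = V_A × R4/(R3+R4) = 3.061 × 0.6308 = 1.931 V.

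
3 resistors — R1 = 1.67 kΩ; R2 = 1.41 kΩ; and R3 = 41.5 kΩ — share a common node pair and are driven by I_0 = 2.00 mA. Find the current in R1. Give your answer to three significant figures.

I ≈ 0.899 mA

Conductances: ΣG = 1/1.67 + 1/1.41 + 1/41.5 = 1.332 (1/kΩ).
R1 takes the fraction G_k/ΣG = 0.5988/1.332 = 0.4495, so I = 2.00 × 0.4495 = 0.8990 mA.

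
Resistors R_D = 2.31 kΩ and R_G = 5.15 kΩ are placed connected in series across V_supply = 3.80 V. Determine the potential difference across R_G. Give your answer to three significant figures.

Series total: ΣR = 2.31 + 5.15 = 7.460 kΩ.
Voltage divider: V = V_supply · (5.150 / 7.460) = 3.80 × 0.6903 = 2.623 V.

V ≈ 2.62 V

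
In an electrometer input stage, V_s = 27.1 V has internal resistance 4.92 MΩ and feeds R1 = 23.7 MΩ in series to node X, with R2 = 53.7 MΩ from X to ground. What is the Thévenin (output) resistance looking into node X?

R_th ≈ 18.7 MΩ

R1' = 4.92 + 23.7 = 28.62 MΩ (source resistance + R1).
Zeroing V_s shorts the top of R1' to ground, so R_th = R1' ‖ R2 = 18.67 MΩ.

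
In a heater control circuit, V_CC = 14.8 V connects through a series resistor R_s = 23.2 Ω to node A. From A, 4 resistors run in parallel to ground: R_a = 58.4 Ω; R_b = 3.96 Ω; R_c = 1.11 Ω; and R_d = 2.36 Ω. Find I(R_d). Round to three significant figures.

Equivalent of the parallel group: R_p = 0.6272 Ω.
V_A by voltage divider: V_A = 14.8 × 0.6272/(23.2 + 0.6272) = 0.3896 V.
I(R_d) = V_A / R_d = 0.3896/2.36 = 0.1651 A.
(Equivalently: I_total = 0.6211 A, then current-divider fraction G_k/ΣG = 0.2658.)

I ≈ 0.165 A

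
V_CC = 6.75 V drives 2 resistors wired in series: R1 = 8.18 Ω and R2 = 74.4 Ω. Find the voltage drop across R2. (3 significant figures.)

V ≈ 6.08 V

ΣR = 8.18 + 74.4 = 82.58 Ω.
Voltage divider: V = V_CC · (74.40 / 82.58) = 6.75 × 0.9009 = 6.081 V.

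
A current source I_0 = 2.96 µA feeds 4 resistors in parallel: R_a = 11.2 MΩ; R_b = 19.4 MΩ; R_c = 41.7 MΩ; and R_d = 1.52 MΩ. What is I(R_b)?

Total conductance ΣG = 1/11.2 + 1/19.4 + 1/41.7 + 1/1.52 = 0.8227 (units of 1/MΩ).
R_b takes the fraction G_k/ΣG = 0.05155/0.8227 = 0.06265, so I = 2.96 × 0.06265 = 0.1855 µA.

I ≈ 0.185 µA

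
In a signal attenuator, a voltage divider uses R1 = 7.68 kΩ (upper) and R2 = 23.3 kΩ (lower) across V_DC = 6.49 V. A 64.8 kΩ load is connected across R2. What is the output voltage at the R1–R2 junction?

R2 ‖ R_L = (23.3 × 64.8)/(23.3 + 64.8) = 17.14 kΩ.
Then V_out = V_DC · R2'/(R1 + R2') = 6.49 × 17.14/24.82 = 4.482 V.

V_out ≈ 4.48 V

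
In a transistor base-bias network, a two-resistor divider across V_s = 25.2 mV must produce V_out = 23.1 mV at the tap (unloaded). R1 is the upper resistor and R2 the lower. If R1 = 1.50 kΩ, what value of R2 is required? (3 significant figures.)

Required fraction k = V_out/V_s = 0.9167.
R2 = R1 · 0.9167/(1 − 0.9167) = 16.50 kΩ.

R2 ≈ 16.5 kΩ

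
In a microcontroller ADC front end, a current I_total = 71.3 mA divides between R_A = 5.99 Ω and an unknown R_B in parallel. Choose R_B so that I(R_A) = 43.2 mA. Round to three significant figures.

R_B ≈ 9.21 Ω

The fraction through R_A equals R_B/(R_A+R_B).
With f = 0.6059, R_B = R_A · f/(1−f) = 5.99 × 1.537 = 9.209 Ω.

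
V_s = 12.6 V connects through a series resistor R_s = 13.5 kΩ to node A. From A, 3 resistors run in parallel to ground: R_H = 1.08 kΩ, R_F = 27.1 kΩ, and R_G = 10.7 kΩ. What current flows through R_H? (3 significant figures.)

I ≈ 0.765 mA

Equivalent of the parallel group: R_p = 0.9467 kΩ.
Node voltage V_A = V_s · R_p/(R_s + R_p) = 12.6 × 0.06553 = 0.8257 V.
I(R_H) = V_A / R_H = 0.8257/1.08 = 0.7645 mA.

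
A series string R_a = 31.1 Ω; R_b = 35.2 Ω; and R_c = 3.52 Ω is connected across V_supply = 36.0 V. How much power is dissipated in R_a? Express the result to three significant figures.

ΣR = 69.82 Ω → I = 36.0/69.82 = 0.5156 A.
P = I²R = 0.2659 × 31.1 = 8.268 W.

P ≈ 8.27 W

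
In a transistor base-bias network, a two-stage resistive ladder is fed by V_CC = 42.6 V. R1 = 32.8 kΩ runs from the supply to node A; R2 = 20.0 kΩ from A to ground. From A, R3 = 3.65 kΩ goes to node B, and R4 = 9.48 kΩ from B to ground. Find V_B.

Looking into the second stage from A: R3 + R4 = 13.13 kΩ appears in parallel with R2.
R2 ‖ (R3+R4) = 7.926 kΩ.
So V_A = 42.6 × 0.1946 = 8.291 V.
Then the unloaded second divider: V_B = V_A × R4/(R3+R4) = 8.291 × 0.7220 = 5.986 V.

V_B ≈ 5.99 V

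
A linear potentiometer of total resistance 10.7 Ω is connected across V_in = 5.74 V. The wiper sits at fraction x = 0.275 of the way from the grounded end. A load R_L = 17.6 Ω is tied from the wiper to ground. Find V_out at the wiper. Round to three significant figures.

Lower segment x·R_p = 2.942 Ω; upper segment (1−x)·R_p = 7.757 Ω.
R_L loads the lower segment: effective lower R = 2.521 Ω.
Then V_out = V_in · 2.521/(7.757 + 2.521) = 1.408 V.

V_out ≈ 1.41 V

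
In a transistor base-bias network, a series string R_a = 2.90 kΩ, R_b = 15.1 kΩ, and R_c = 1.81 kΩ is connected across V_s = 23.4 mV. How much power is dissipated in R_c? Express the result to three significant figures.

The common current is I = 23.4/19.81 = 1.181 µA.
V(R_c) = I·R = 2.138 mV; P = V·I = 2.138 × 1.181 = 2.525 nW.

P ≈ 2.53 nW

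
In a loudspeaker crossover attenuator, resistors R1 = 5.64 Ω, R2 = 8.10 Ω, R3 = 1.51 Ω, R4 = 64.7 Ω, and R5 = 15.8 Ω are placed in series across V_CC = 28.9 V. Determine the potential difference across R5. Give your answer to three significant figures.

Series total: ΣR = 5.64 + 8.10 + 1.51 + 64.7 + 15.8 = 95.75 Ω.
By the voltage-divider rule, V = 28.9 × 15.80/95.75 = 4.769 V.

V ≈ 4.77 V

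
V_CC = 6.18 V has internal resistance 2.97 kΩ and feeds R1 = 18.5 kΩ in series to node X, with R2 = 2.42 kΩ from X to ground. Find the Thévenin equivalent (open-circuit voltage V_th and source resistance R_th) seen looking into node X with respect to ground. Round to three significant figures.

R1' = 2.97 + 18.5 = 21.47 kΩ (source resistance + R1).
Open-circuit (no load on X): V_th = V_CC · R2/(R1' + R2) = 6.18 × 2.42/(21.47 + 2.42) = 0.6260 V.
Looking into X with the source shorted: R_th = R1'·R2/(R1'+R2) = 21.47 × 2.42/23.89 = 2.175 kΩ.

V_th ≈ 0.626 V, R_th ≈ 2.17 kΩ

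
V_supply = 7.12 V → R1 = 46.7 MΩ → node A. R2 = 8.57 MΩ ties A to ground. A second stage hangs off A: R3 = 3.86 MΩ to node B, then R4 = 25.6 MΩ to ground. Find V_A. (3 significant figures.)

V_A ≈ 0.886 V

The second stage (R3 + R4 = 29.46 MΩ) loads node A in parallel with R2.
R2 ‖ (R3+R4) = 6.639 MΩ.
V_A = 7.12 × 6.639/(46.7 + 6.639) = 0.8862 V.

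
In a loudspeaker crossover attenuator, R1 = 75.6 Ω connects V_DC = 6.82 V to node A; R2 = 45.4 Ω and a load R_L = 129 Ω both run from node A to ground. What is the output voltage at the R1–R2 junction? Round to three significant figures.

V_out ≈ 2.10 V

First combine the lower leg with the load: R2 ‖ R_L = 33.58 Ω.
Now apply the divider: V_out = 6.82 × 0.3076 = 2.098 V.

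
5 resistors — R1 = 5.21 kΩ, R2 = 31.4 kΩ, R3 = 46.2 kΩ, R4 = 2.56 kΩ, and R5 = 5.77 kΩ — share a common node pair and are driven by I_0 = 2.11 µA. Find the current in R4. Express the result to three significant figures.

Conductances: ΣG = 1/5.21 + 1/31.4 + 1/46.2 + 1/2.56 + 1/5.77 = 0.8094 (1/kΩ).
R4 takes the fraction G_k/ΣG = 0.3906/0.8094 = 0.4826, so I = 2.11 × 0.4826 = 1.018 µA.

I ≈ 1.02 µA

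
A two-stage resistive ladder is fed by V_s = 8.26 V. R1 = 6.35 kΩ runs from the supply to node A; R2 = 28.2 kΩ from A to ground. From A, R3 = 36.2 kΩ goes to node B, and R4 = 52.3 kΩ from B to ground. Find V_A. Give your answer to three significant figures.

Node A sees R2 in parallel with the series input of stage 2, R3 + R4 = 88.50 kΩ.
R2 ‖ (R3+R4) = 21.39 kΩ.
V_A = 8.26 × 21.39/(6.35 + 21.39) = 6.369 V.

V_A ≈ 6.37 V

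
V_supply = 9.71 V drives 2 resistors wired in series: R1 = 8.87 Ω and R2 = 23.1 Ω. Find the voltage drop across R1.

V ≈ 2.69 V

Series total: ΣR = 8.87 + 23.1 = 31.97 Ω.
By the voltage-divider rule, V = 9.71 × 8.870/31.97 = 2.694 V.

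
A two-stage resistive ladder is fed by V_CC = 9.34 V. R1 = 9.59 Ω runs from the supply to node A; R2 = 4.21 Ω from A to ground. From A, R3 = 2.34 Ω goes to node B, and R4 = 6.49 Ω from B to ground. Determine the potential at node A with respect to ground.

The second stage (R3 + R4 = 8.830 Ω) loads node A in parallel with R2.
Effective lower resistance at A: R2 ‖ 8.830 = 2.851 Ω.
First divider: V_A = V_CC · 2.851/(9.59 + 2.851) = 2.140 V.

V_A ≈ 2.14 V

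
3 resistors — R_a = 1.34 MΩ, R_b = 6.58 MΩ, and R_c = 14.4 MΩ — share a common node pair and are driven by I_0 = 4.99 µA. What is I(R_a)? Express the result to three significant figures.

I ≈ 3.85 µA

Conductances: ΣG = 1/1.34 + 1/6.58 + 1/14.4 = 0.9677 (1/MΩ).
By the current-divider rule, I = I_0 · G_k/ΣG = 4.99 × 0.7712 = 3.848 µA.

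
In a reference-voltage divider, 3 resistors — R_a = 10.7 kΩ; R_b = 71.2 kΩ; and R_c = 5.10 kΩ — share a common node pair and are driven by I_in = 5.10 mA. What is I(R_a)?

Conductances: ΣG = 1/10.7 + 1/71.2 + 1/5.10 = 0.3036 (1/kΩ).
Current divider: I(R_a) = I_in · G_k/ΣG = 5.10 × (0.09346/0.3036) = 5.10 × 0.3079 = 1.570 mA.

I ≈ 1.57 mA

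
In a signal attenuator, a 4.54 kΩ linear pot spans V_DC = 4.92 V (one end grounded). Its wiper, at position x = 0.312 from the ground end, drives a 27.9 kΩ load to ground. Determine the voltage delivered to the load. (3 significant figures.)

V_out ≈ 1.48 V

The pot divides into 3.124 kΩ above the wiper and 1.416 kΩ below.
(x·R_p) ‖ R_L = 1.348 kΩ.
V_out = 4.92 × 1.348/(3.124 + 1.348) = 1.483 V.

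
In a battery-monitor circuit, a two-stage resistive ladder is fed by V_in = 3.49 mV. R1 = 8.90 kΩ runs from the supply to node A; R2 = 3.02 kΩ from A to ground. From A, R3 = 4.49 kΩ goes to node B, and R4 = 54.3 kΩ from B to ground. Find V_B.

Node A sees R2 in parallel with the series input of stage 2, R3 + R4 = 58.79 kΩ.
Effective lower resistance at A: R2 ‖ 58.79 = 2.872 kΩ.
First divider: V_A = V_in · 2.872/(8.90 + 2.872) = 0.8516 mV.
Stage 2 is unloaded, so V_B = V_A · R4/(R3+R4) = 0.8516 × 54.3/58.79 = 0.7865 mV.

V_B ≈ 0.787 mV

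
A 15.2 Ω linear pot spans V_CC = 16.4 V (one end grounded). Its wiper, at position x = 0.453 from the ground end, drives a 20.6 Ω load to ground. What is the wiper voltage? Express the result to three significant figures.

V_out ≈ 6.28 V

Split the track: R_lower = x·R_p = 6.886 Ω, R_upper = (1−x)·R_p = 8.314 Ω.
R_L loads the lower segment: effective lower R = 5.161 Ω.
Loaded-divider output: V_out = 16.4 × 0.3830 = 6.281 V.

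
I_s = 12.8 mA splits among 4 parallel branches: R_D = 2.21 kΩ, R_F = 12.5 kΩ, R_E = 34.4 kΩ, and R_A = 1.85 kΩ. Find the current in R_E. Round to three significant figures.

I ≈ 0.338 mA

ΣG = 1/2.21 + 1/12.5 + 1/34.4 + 1/1.85 = 1.102.
Current divider: I(R_E) = I_s · G_k/ΣG = 12.8 × (0.02907/1.102) = 12.8 × 0.02638 = 0.3376 mA.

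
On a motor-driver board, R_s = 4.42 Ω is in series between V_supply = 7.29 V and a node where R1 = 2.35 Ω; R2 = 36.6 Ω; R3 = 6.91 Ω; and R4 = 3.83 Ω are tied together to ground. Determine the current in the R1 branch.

I ≈ 0.647 A

Equivalent of the parallel group: R_p = 1.165 Ω.
V_A by voltage divider: V_A = 7.29 × 1.165/(4.42 + 1.165) = 1.520 V.
I(R1) = V_A / R1 = 1.520/2.35 = 0.6469 A.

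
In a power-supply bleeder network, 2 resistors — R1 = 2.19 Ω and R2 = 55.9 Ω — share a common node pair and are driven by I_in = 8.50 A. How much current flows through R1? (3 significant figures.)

I ≈ 8.18 A

With just two branches, the current splits inversely with resistance.
I(R1) = 8.50 × 55.9/(2.19 + 55.9) = 8.50 × 0.9623 = 8.180 A.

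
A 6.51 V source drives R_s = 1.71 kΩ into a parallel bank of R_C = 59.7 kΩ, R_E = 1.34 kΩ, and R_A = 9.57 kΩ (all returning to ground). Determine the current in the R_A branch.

Parallel bank: R_p = 1/(1/59.7 + 1/1.34 + 1/9.57) = 1.153 kΩ.
Node voltage V_A = V_DC · R_p/(R_s + R_p) = 6.51 × 0.4027 = 2.621 V.
I(R_A) = V_A / R_A = 2.621/9.57 = 0.2739 mA.

I ≈ 0.274 mA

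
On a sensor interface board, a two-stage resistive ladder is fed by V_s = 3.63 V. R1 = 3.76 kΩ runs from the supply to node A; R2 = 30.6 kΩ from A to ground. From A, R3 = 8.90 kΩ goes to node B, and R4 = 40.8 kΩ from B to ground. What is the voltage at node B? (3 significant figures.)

V_B ≈ 2.49 V

Looking into the second stage from A: R3 + R4 = 49.70 kΩ appears in parallel with R2.
Effective lower resistance at A: R2 ‖ 49.70 = 18.94 kΩ.
So V_A = 3.63 × 0.8344 = 3.029 V.
Stage 2 is unloaded, so V_B = V_A · R4/(R3+R4) = 3.029 × 40.8/49.70 = 2.486 V.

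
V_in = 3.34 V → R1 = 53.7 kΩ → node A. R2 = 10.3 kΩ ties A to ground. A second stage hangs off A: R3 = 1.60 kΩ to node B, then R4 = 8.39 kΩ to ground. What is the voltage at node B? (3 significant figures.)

Node A sees R2 in parallel with the series input of stage 2, R3 + R4 = 9.990 kΩ.
R2 ‖ (R3+R4) = 5.071 kΩ.
So V_A = 3.34 × 0.08629 = 0.2882 V.
V_B = V_A × 0.8398 = 0.2420 V.

V_B ≈ 0.242 V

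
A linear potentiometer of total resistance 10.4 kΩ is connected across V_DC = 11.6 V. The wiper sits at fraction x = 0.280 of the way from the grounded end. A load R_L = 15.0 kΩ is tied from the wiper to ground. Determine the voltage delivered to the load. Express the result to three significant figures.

The pot divides into 7.488 kΩ above the wiper and 2.912 kΩ below.
(x·R_p) ‖ R_L = 2.439 kΩ.
Loaded-divider output: V_out = 11.6 × 0.2457 = 2.850 V.

V_out ≈ 2.85 V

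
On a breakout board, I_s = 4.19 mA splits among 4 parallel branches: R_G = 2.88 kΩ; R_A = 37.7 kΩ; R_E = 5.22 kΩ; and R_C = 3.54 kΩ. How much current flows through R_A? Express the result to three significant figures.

ΣG = 1/2.88 + 1/37.7 + 1/5.22 + 1/3.54 = 0.8478.
By the current-divider rule, I = I_s · G_k/ΣG = 4.19 × 0.03129 = 0.1311 mA.

I ≈ 0.131 mA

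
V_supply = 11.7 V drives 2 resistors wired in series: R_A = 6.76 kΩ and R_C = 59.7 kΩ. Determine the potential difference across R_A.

V ≈ 1.19 V

Total series resistance ΣR = 6.76 + 59.7 = 66.46 kΩ.
V = V_supply · R/ΣR = 11.7 × 0.1017 = 1.190 V.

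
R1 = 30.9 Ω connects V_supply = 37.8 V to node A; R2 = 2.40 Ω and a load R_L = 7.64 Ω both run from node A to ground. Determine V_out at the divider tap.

The load sits in parallel with R2, giving an effective lower resistance R2' = R2·R_L/(R2+R_L) = 1.826 Ω.
Then V_out = V_supply · R2'/(R1 + R2') = 37.8 × 1.826/32.73 = 2.109 V.

V_out ≈ 2.11 V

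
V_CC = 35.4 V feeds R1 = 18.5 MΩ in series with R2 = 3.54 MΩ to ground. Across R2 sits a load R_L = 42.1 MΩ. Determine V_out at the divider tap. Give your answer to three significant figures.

First combine the lower leg with the load: R2 ‖ R_L = 3.265 MΩ.
Voltage divider with the loaded lower leg: V_out = 35.4 × 3.265/(18.5 + 3.265) = 35.4 × 0.1500 = 5.311 V.
(Unloaded it would be 5.69 V; the load pulls it down.)

V_out ≈ 5.31 V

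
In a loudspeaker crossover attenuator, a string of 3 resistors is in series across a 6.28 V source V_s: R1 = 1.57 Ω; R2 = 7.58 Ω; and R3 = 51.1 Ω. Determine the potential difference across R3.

Series total: ΣR = 1.57 + 7.58 + 51.1 = 60.25 Ω.
V = V_s · R/ΣR = 6.28 × 0.8481 = 5.326 V.

V ≈ 5.33 V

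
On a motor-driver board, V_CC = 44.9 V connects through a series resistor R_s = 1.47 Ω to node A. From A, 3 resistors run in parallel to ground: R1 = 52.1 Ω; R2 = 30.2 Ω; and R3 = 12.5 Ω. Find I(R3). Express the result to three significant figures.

I ≈ 3.01 A

Combine the parallel branches: R_p = (1/52.1 + 1/30.2 + 1/12.5)⁻¹ = 7.558 Ω.
Node voltage V_A = V_CC · R_p/(R_s + R_p) = 44.9 × 0.8372 = 37.59 V.
I(R3) = V_A / R3 = 37.59/12.5 = 3.007 A.
(Equivalently: I_total = 4.973 A, then current-divider fraction G_k/ΣG = 0.6047.)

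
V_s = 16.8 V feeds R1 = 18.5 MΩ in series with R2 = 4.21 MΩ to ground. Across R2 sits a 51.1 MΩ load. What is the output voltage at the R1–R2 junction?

V_out ≈ 2.92 V

First combine the lower leg with the load: R2 ‖ R_L = 3.890 MΩ.
Now apply the divider: V_out = 16.8 × 0.1737 = 2.919 V.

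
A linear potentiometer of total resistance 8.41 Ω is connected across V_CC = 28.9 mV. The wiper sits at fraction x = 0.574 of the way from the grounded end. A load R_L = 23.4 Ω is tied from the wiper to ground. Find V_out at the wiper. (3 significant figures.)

V_out ≈ 15.2 mV

Split the track: R_lower = x·R_p = 4.827 Ω, R_upper = (1−x)·R_p = 3.583 Ω.
R_L loads the lower segment: effective lower R = 4.002 Ω.
Then V_out = V_CC · 4.002/(3.583 + 4.002) = 15.25 mV.
(Unloaded: V_out = x·V_CC = 16.6 mV.)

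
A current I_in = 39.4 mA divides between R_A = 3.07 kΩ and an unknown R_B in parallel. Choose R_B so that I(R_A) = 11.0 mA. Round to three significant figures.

In a two-way split, I_A/I_in = R_B/(R_A + R_B).
11.0/39.4 = R_B/(R_A + R_B) → R_B = R_A · (0.2792)/(1 − 0.2792) = 3.07 × 0.3873 = 1.189 kΩ.

R_B ≈ 1.19 kΩ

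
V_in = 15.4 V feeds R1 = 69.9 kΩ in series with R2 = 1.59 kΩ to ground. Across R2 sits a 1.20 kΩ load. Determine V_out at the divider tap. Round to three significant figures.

The load sits in parallel with R2, giving an effective lower resistance R2' = R2·R_L/(R2+R_L) = 0.6839 kΩ.
Then V_out = V_in · R2'/(R1 + R2') = 15.4 × 0.6839/70.58 = 0.1492 V.
(Unloaded it would be 0.343 V; the load pulls it down.)

V_out ≈ 0.149 V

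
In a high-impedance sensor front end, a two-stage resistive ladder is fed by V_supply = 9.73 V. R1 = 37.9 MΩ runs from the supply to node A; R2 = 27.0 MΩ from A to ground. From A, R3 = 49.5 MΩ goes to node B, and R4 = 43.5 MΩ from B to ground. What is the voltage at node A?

Looking into the second stage from A: R3 + R4 = 93.00 MΩ appears in parallel with R2.
R2 ‖ (R3+R4) = 20.93 MΩ.
V_A = 9.73 × 20.93/(37.9 + 20.93) = 3.461 V.

V_A ≈ 3.46 V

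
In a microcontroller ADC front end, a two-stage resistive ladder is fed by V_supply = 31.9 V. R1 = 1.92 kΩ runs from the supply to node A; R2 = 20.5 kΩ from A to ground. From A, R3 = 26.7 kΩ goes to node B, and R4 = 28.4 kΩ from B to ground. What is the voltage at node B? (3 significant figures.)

V_B ≈ 14.6 V

Looking into the second stage from A: R3 + R4 = 55.10 kΩ appears in parallel with R2.
R2 ‖ (R3+R4) = 14.94 kΩ.
First divider: V_A = V_supply · 14.94/(1.92 + 14.94) = 28.27 V.
Then the unloaded second divider: V_B = V_A × R4/(R3+R4) = 28.27 × 0.5154 = 14.57 V.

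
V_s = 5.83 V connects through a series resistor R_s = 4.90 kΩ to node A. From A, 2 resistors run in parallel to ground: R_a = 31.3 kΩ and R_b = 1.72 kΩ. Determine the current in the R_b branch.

Parallel bank: R_p = 1/(1/31.3 + 1/1.72) = 1.630 kΩ.
V_A by voltage divider: V_A = 5.83 × 1.630/(4.90 + 1.630) = 1.456 V.
I(R_b) = V_A / R_b = 1.456/1.72 = 0.8462 mA.

I ≈ 0.846 mA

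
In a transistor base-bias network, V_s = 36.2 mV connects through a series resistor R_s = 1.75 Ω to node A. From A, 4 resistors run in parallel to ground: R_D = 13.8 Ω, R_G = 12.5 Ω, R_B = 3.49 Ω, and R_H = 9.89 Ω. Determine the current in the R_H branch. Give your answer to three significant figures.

Combine the parallel branches: R_p = (1/13.8 + 1/12.5 + 1/3.49 + 1/9.89)⁻¹ = 1.851 Ω.
Node voltage V_A = V_s · R_p/(R_s + R_p) = 36.2 × 0.5141 = 18.61 mV.
I(R_H) = V_A / R_H = 18.61/9.89 = 1.882 mA.
(Check via current divider: I_total = 10.05 mA; share G_k/ΣG = 0.1872 → same result.)

I ≈ 1.88 mA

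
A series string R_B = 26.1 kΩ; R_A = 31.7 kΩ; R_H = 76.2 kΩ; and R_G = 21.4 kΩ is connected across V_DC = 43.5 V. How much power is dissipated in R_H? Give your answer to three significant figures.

P ≈ 5.97 mW

The common current is I = 43.5/155.4 = 0.2799 mA.
P = I²R = 0.07836 × 76.2 = 5.971 mW.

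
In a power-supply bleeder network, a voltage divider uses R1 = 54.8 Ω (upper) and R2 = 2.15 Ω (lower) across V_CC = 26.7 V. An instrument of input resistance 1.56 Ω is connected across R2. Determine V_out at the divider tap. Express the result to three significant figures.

V_out ≈ 0.433 V

R2 ‖ R_L = (2.15 × 1.56)/(2.15 + 1.56) = 0.9040 Ω.
Voltage divider with the loaded lower leg: V_out = 26.7 × 0.9040/(54.8 + 0.9040) = 26.7 × 0.01623 = 0.4333 V.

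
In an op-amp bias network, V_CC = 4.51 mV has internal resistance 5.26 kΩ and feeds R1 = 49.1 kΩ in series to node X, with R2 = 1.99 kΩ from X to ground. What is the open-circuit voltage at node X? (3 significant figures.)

R1' = 5.26 + 49.1 = 54.36 kΩ (source resistance + R1).
V_th is the unloaded tap voltage: V_CC · R2/(R1'+R2) = 4.51 × 0.03531 = 0.1593 mV.

V_th ≈ 0.159 mV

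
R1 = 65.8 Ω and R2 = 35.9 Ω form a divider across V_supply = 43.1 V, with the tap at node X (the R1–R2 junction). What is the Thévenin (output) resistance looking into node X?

Looking into X with the source shorted: R_th = R1·R2/(R1+R2) = 65.80 × 35.9/101.7 = 23.23 Ω.

R_th ≈ 23.2 Ω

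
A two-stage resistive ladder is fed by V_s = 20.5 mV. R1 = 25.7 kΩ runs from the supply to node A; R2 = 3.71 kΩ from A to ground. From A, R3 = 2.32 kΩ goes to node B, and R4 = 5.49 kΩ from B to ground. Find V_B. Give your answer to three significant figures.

The second stage (R3 + R4 = 7.810 kΩ) loads node A in parallel with R2.
R2 ‖ (R3+R4) = 2.515 kΩ.
So V_A = 20.5 × 0.08914 = 1.827 mV.
Stage 2 is unloaded, so V_B = V_A · R4/(R3+R4) = 1.827 × 5.49/7.810 = 1.285 mV.

V_B ≈ 1.28 mV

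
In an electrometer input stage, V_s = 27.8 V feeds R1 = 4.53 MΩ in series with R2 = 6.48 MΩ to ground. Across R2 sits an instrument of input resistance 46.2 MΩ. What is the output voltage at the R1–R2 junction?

The load sits in parallel with R2, giving an effective lower resistance R2' = R2·R_L/(R2+R_L) = 5.683 MΩ.
Then V_out = V_s · R2'/(R1 + R2') = 27.8 × 5.683/10.21 = 15.47 V.
(Unloaded it would be 16.4 V; the load pulls it down.)

V_out ≈ 15.5 V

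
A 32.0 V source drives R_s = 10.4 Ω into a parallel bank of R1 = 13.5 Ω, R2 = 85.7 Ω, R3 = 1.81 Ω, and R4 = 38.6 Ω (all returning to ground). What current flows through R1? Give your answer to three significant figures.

I ≈ 0.300 A

Parallel bank: R_p = 1/(1/13.5 + 1/85.7 + 1/1.81 + 1/38.6) = 1.506 Ω.
V_A = 32.0 × 1.506/11.91 = 4.047 V.
Branch current I = V_A/R1 = 4.047/13.5 = 0.2998 A.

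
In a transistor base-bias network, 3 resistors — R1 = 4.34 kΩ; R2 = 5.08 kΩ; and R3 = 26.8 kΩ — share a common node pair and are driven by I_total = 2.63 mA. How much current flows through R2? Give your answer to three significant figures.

Conductances: ΣG = 1/4.34 + 1/5.08 + 1/26.8 = 0.4646 (1/kΩ).
By the current-divider rule, I = I_total · G_k/ΣG = 2.63 × 0.4237 = 1.114 mA.

I ≈ 1.11 mA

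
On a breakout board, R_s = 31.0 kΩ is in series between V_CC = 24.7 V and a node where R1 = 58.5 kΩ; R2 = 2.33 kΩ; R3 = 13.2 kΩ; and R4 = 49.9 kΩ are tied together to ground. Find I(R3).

I ≈ 0.105 mA

Equivalent of the parallel group: R_p = 1.845 kΩ.
Node voltage V_A = V_CC · R_p/(R_s + R_p) = 24.7 × 0.05617 = 1.387 V.
I(R3) = V_A / R3 = 1.387/13.2 = 0.1051 mA.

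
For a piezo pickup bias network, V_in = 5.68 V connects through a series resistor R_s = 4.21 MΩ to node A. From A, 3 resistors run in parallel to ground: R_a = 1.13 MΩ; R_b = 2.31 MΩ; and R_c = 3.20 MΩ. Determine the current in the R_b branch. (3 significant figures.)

Equivalent of the parallel group: R_p = 0.6134 MΩ.
Node voltage V_A = V_in · R_p/(R_s + R_p) = 5.68 × 0.1272 = 0.7223 V.
I(R_b) = V_A / R_b = 0.7223/2.31 = 0.3127 µA.

I ≈ 0.313 µA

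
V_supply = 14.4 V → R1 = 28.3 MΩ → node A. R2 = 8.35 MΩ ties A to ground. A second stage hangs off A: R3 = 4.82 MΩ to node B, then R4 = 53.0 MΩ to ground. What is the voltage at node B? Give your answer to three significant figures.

Looking into the second stage from A: R3 + R4 = 57.82 MΩ appears in parallel with R2.
Effective lower resistance at A: R2 ‖ 57.82 = 7.296 MΩ.
So V_A = 14.4 × 0.2050 = 2.952 V.
Then the unloaded second divider: V_B = V_A × R4/(R3+R4) = 2.952 × 0.9166 = 2.706 V.

V_B ≈ 2.71 V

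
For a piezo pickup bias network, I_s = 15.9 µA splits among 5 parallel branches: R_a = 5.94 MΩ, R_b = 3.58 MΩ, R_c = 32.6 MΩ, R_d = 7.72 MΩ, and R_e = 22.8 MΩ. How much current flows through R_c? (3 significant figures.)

Total conductance ΣG = 1/5.94 + 1/3.58 + 1/32.6 + 1/7.72 + 1/22.8 = 0.6517 (units of 1/MΩ).
By the current-divider rule, I = I_s · G_k/ΣG = 15.9 × 0.04707 = 0.7483 µA.

I ≈ 0.748 µA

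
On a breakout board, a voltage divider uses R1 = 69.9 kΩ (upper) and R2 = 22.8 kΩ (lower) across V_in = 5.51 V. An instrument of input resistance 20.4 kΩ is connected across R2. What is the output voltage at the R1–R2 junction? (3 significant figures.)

R2 ‖ R_L = (22.8 × 20.4)/(22.8 + 20.4) = 10.77 kΩ.
Then V_out = V_in · R2'/(R1 + R2') = 5.51 × 10.77/80.67 = 0.7354 V.
(Unloaded it would be 1.36 V; the load pulls it down.)

V_out ≈ 0.735 V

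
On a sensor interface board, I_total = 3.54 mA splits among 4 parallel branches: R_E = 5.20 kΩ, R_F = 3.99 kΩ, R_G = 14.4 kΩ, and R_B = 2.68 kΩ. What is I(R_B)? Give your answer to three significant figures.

Total conductance ΣG = 1/5.20 + 1/3.99 + 1/14.4 + 1/2.68 = 0.8855 (units of 1/kΩ).
R_B takes the fraction G_k/ΣG = 0.3731/0.8855 = 0.4214, so I = 3.54 × 0.4214 = 1.492 mA.

I ≈ 1.49 mA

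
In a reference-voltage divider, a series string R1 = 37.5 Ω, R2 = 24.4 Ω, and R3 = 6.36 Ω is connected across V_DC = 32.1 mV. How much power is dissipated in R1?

ΣR = 68.26 Ω → I = 32.1/68.26 = 0.4703 mA.
V(R1) = I·R = 17.63 mV; P = V·I = 17.63 × 0.4703 = 8.293 µW.

P ≈ 8.29 µW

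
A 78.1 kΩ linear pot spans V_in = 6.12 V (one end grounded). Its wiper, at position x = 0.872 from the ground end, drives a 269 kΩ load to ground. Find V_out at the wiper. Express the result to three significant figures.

V_out ≈ 5.17 V

Split the track: R_lower = x·R_p = 68.10 kΩ, R_upper = (1−x)·R_p = 9.997 kΩ.
R_L loads the lower segment: effective lower R = 54.34 kΩ.
Then V_out = V_in · 54.34/(9.997 + 54.34) = 5.169 V.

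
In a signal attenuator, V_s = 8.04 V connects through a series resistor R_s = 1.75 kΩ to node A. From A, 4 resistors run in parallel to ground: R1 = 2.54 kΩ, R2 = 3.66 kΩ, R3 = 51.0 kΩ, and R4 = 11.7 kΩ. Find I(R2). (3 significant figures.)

I ≈ 0.934 mA

Parallel bank: R_p = 1/(1/2.54 + 1/3.66 + 1/51.0 + 1/11.7) = 1.295 kΩ.
V_A = 8.04 × 1.295/3.045 = 3.420 V.
I(R2) = V_A / R2 = 3.420/3.66 = 0.9344 mA.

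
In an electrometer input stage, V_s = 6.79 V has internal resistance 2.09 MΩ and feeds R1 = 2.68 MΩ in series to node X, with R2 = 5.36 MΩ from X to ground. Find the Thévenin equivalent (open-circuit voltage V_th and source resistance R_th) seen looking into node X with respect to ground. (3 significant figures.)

R1' = 2.09 + 2.68 = 4.770 MΩ (source resistance + R1).
V_th is the unloaded tap voltage: V_s · R2/(R1'+R2) = 6.79 × 0.5291 = 3.593 V.
With V_s suppressed (replaced by a short), R_th = R1' ‖ R2 = (4.770 × 5.36)/(4.770 + 5.36) = 2.524 MΩ.

V_th ≈ 3.59 V, R_th ≈ 2.52 MΩ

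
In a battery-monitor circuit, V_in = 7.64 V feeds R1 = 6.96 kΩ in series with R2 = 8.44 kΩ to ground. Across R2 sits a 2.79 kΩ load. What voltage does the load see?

V_out ≈ 1.77 V

First combine the lower leg with the load: R2 ‖ R_L = 2.097 kΩ.
Then V_out = V_in · R2'/(R1 + R2') = 7.64 × 2.097/9.057 = 1.769 V.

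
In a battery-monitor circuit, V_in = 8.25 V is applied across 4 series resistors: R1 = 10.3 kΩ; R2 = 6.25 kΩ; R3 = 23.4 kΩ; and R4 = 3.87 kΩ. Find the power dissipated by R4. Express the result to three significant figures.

The common current is I = 8.25/43.82 = 0.1883 mA.
V(R4) = I·R = 0.7286 V; P = V·I = 0.7286 × 0.1883 = 0.1372 mW.

P ≈ 0.137 mW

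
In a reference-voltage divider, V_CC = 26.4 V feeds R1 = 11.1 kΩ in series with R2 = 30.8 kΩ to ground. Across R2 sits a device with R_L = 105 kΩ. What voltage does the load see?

R2 ‖ R_L = (30.8 × 105)/(30.8 + 105) = 23.81 kΩ.
Voltage divider with the loaded lower leg: V_out = 26.4 × 23.81/(11.1 + 23.81) = 26.4 × 0.6821 = 18.01 V.

V_out ≈ 18.0 V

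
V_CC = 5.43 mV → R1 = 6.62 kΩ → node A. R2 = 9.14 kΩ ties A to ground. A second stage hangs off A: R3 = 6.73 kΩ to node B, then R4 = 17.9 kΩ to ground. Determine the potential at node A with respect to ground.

V_A ≈ 2.72 mV

Looking into the second stage from A: R3 + R4 = 24.63 kΩ appears in parallel with R2.
Effective lower resistance at A: R2 ‖ 24.63 = 6.666 kΩ.
First divider: V_A = V_CC · 6.666/(6.62 + 6.666) = 2.724 mV.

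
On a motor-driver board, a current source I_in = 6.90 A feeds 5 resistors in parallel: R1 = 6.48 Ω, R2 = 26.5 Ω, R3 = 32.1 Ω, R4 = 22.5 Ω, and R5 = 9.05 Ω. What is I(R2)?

I ≈ 0.689 A

Total conductance ΣG = 1/6.48 + 1/26.5 + 1/32.1 + 1/22.5 + 1/9.05 = 0.3782 (units of 1/Ω).
R2 takes the fraction G_k/ΣG = 0.03774/0.3782 = 0.09979, so I = 6.90 × 0.09979 = 0.6886 A.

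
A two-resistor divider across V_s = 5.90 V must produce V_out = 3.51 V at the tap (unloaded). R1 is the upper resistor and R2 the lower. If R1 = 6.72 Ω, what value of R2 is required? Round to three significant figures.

R2 ≈ 9.87 Ω

The divider ratio is R2/(R1+R2) = 3.51/5.90 = 0.5949.
So R2 = R1 · V_out/(V_s − V_out) = 6.72 × 3.51/(5.90 − 3.51) = 6.72 × 1.469 = 9.869 Ω.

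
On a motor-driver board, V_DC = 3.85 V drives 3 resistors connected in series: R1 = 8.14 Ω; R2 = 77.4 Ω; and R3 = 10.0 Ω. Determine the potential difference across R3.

V ≈ 0.403 V

Series total: ΣR = 8.14 + 77.4 + 10.0 = 95.54 Ω.
By the voltage-divider rule, V = 3.85 × 10.00/95.54 = 0.4030 V.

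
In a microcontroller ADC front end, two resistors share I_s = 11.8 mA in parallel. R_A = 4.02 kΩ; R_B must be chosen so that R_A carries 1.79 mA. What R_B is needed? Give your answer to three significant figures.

R_B ≈ 0.719 kΩ

Two-branch current divider: I_A = I_s · R_B/(R_A + R_B).
With f = 0.1517, R_B = R_A · f/(1−f) = 4.02 × 0.1788 = 0.7189 kΩ.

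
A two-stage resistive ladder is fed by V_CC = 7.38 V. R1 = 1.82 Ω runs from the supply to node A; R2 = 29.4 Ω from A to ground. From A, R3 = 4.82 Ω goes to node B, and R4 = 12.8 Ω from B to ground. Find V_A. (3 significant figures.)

V_A ≈ 6.33 V

The second stage (R3 + R4 = 17.62 Ω) loads node A in parallel with R2.
R2 ‖ (R3+R4) = 11.02 Ω.
So V_A = 7.38 × 0.8582 = 6.334 V.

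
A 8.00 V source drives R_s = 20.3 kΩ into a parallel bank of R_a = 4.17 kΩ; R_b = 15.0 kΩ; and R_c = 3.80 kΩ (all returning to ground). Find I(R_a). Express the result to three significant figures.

Equivalent of the parallel group: R_p = 1.756 kΩ.
V_A by voltage divider: V_A = 8.00 × 1.756/(20.3 + 1.756) = 0.6368 V.
I(R_a) = V_A / R_a = 0.6368/4.17 = 0.1527 mA.

I ≈ 0.153 mA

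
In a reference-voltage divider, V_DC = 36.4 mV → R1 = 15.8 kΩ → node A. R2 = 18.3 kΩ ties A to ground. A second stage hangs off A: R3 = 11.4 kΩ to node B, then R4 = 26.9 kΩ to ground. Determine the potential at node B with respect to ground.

The second stage (R3 + R4 = 38.30 kΩ) loads node A in parallel with R2.
R2 ‖ (R3+R4) = 12.38 kΩ.
So V_A = 36.4 × 0.4394 = 15.99 mV.
V_B = V_A × 0.7023 = 11.23 mV.

V_B ≈ 11.2 mV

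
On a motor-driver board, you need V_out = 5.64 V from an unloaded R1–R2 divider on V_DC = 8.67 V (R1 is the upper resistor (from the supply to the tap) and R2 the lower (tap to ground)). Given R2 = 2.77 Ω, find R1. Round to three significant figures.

V_out/V_DC = R2/(R1+R2) = 0.6505.
Rearranging, R1 = R2·(1−k)/k = 2.77 × 0.5372 = 1.488 Ω.

R1 ≈ 1.49 Ω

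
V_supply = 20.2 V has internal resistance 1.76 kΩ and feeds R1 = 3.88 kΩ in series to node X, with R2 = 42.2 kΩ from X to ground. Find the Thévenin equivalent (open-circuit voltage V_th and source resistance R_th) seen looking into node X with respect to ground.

R1' = 1.76 + 3.88 = 5.640 kΩ (source resistance + R1).
Open-circuit (no load on X): V_th = V_supply · R2/(R1' + R2) = 20.2 × 42.2/(5.640 + 42.2) = 17.82 V.
Zeroing V_supply shorts the top of R1' to ground, so R_th = R1' ‖ R2 = 4.975 kΩ.

V_th ≈ 17.8 V, R_th ≈ 4.98 kΩ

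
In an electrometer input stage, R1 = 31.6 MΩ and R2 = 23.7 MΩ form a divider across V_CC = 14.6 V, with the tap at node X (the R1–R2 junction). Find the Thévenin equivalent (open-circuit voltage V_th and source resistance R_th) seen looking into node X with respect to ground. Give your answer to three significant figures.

V_th ≈ 6.26 V, R_th ≈ 13.5 MΩ

Open-circuit (no load on X): V_th = V_CC · R2/(R1 + R2) = 14.6 × 23.7/(31.60 + 23.7) = 6.257 V.
Zeroing V_CC shorts the top of R1 to ground, so R_th = R1 ‖ R2 = 13.54 MΩ.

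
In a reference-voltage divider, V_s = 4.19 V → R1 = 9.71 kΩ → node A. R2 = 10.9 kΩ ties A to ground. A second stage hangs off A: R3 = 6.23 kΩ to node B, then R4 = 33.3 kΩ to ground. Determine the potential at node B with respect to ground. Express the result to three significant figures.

V_B ≈ 1.65 V

The second stage (R3 + R4 = 39.53 kΩ) loads node A in parallel with R2.
R2 ‖ (R3+R4) = 8.544 kΩ.
V_A = 4.19 × 8.544/(9.71 + 8.544) = 1.961 V.
Stage 2 is unloaded, so V_B = V_A · R4/(R3+R4) = 1.961 × 33.3/39.53 = 1.652 V.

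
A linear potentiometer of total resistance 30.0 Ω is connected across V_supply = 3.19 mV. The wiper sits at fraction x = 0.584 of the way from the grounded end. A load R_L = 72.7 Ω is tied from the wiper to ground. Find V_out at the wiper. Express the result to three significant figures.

V_out ≈ 1.69 mV

Split the track: R_lower = x·R_p = 17.52 Ω, R_upper = (1−x)·R_p = 12.48 Ω.
R_L loads the lower segment: effective lower R = 14.12 Ω.
Loaded-divider output: V_out = 3.19 × 0.5308 = 1.693 mV.
(Unloaded: V_out = x·V_supply = 1.86 mV.)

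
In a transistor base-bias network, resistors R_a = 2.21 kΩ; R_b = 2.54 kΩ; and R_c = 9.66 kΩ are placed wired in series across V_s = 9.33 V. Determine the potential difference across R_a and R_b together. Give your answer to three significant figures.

Series total: ΣR = 2.21 + 2.54 + 9.66 = 14.41 kΩ.
R_{R_a..R_b} = 2.21 + 2.54 = 4.750 kΩ.
Voltage divider: V = V_s · (4.750 / 14.41) = 9.33 × 0.3296 = 3.075 V.

V ≈ 3.08 V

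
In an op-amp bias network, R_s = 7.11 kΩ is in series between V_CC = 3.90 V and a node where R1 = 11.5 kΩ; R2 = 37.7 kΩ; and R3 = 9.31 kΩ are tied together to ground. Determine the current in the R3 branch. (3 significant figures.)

Parallel bank: R_p = 1/(1/11.5 + 1/37.7 + 1/9.31) = 4.527 kΩ.
Node voltage V_A = V_CC · R_p/(R_s + R_p) = 3.90 × 0.3890 = 1.517 V.
I(R3) = V_A / R3 = 1.517/9.31 = 0.1630 mA.
(Check via current divider: I_total = 0.3351 mA; share G_k/ΣG = 0.4863 → same result.)

I ≈ 0.163 mA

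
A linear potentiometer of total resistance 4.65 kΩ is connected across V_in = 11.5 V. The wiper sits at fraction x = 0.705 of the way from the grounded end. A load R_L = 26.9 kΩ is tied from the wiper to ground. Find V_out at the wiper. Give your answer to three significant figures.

V_out ≈ 7.83 V

Lower segment x·R_p = 3.278 kΩ; upper segment (1−x)·R_p = 1.372 kΩ.
Lower segment in parallel with the load: 3.278 ‖ 26.9 = 2.922 kΩ.
Then V_out = V_in · 2.922/(1.372 + 2.922) = 7.826 V.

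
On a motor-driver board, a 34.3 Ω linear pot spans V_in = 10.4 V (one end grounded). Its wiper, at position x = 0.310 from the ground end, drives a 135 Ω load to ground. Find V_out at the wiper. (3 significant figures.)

Lower segment x·R_p = 10.63 Ω; upper segment (1−x)·R_p = 23.67 Ω.
R_L loads the lower segment: effective lower R = 9.857 Ω.
Loaded-divider output: V_out = 10.4 × 0.2940 = 3.058 V.
(Unloaded: V_out = x·V_in = 3.22 V.)

V_out ≈ 3.06 V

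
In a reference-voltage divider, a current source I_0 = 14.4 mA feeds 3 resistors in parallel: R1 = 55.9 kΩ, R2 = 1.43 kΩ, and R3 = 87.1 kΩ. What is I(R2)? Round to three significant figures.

ΣG = 1/55.9 + 1/1.43 + 1/87.1 = 0.7287.
R2 takes the fraction G_k/ΣG = 0.6993/0.7287 = 0.9597, so I = 14.4 × 0.9597 = 13.82 mA.

I ≈ 13.8 mA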